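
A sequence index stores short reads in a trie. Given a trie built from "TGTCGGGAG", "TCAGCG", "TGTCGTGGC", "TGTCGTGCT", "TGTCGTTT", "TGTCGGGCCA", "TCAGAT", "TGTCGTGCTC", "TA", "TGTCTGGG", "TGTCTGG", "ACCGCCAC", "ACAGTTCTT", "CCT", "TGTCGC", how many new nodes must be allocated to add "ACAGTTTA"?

"ACAGTT" is already a path in the trie; the remaining "TA" must be added.
New nodes needed: |"ACAGTTTA"| − 6 = 8 − 6 = 2.

2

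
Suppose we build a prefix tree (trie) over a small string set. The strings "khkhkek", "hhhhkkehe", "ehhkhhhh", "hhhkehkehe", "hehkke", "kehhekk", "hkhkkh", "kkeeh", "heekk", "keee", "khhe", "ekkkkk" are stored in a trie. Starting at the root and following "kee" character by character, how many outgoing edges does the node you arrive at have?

Walk "kee" from the root, arriving at one node.
Characters that immediately follow "kee" among the stored strings: {e}.
That node has 1 child edge.

1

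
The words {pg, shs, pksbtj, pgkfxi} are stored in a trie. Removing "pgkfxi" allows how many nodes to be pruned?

4

A node on "pgkfxi"'s path can go only if nothing else ends at it or branches off below it.
The suffix "kfxi" (4 nodes) is used only by "pgkfxi"; "pg" is itself a stored word, so pruning stops there.
Nodes removed: 4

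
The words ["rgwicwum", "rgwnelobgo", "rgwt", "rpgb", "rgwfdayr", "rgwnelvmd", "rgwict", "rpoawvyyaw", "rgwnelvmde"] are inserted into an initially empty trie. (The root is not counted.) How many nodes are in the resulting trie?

Insert word by word; a character creates a node only if that edge doesn't already exist:
  "rgwicwum" → 8 new (r, g, w, i, c, w, u, m)
  "rgwnelobgo" → prefix "rgw" already present; 7 new (n, e, l, o, b, g, o)
  "rgwt" → prefix "rgw" already present; 1 new (t)
  "rpgb" → prefix "r" already present; 3 new (p, g, b)
  "rgwfdayr" → prefix "rgw" already present; 5 new (f, d, a, y, r)
  "rgwnelvmd" → prefix "rgwnel" already present; 3 new (v, m, d)
  "rgwict" → prefix "rgwic" already present; 1 new (t)
  "rpoawvyyaw" → prefix "rp" already present; 8 new (o, a, w, v, y, y, a, w)
  "rgwnelvmde" → prefix "rgwnelvmd" already present; 1 new (e)
Total nodes = 8 + 7 + 1 + 3 + 5 + 3 + 1 + 8 + 1 = 37

37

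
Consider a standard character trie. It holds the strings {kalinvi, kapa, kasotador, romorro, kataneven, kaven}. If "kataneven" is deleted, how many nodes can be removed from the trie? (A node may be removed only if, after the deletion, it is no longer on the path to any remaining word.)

7

After clearing the end-marker at "kataneven", prune upward until reaching a node still needed by another word.
The suffix "taneven" (7 nodes) is used only by "kataneven"; the node for "ka" still has the child "l", so pruning stops there.
Nodes removed: 7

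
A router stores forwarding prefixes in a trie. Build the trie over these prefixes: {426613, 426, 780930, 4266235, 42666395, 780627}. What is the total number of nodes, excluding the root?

22

For each word, the new-node count is its length minus the longest prefix already in the trie:
  "426613" → 6 new (4, 2, 6, 6, 1, 3)
  "426" → prefix "426" already present; 0 new (none)
  "780930" → 6 new (7, 8, 0, 9, 3, 0)
  "4266235" → prefix "4266" already present; 3 new (2, 3, 5)
  "42666395" → prefix "4266" already present; 4 new (6, 3, 9, 5)
  "780627" → prefix "780" already present; 3 new (6, 2, 7)
Total nodes = 6 + 0 + 6 + 3 + 4 + 3 = 22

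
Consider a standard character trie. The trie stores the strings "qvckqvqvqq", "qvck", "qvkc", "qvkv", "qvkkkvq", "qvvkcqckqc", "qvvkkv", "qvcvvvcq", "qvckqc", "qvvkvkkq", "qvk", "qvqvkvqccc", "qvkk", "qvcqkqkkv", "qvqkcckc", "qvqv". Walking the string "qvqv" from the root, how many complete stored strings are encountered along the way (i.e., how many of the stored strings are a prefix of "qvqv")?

Traverse "qvqv" character by character; count nodes along the way that are marked as word ends.
Prefixes of the query that are stored words: "qvqv"
Count: 1

1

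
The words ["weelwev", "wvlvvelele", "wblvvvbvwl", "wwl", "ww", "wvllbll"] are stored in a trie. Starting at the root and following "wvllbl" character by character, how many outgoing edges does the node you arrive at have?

Walk "wvllbl" from the root, arriving at one node.
Characters that immediately follow "wvllbl" among the stored strings: {l}.
That node has 1 child edge.

1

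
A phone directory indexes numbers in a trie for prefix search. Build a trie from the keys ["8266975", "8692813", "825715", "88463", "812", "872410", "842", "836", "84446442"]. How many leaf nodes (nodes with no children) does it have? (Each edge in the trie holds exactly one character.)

9

Leaves are exactly the stored words that no other stored word extends.
Those words: "812", "825715", "8266975", "836", "842", "84446442", "8692813", "872410", "88463"
Leaf count: 9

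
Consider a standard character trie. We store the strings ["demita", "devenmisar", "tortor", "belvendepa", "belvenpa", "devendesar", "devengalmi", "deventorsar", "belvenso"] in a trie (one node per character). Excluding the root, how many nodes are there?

Trace insertions, counting only characters that open a new branch:
  "demita" → 6 new (d, e, m, i, t, a)
  "devenmisar" → prefix "de" already present; 8 new (v, e, n, m, i, s, a, r)
  "tortor" → 6 new (t, o, r, t, o, r)
  "belvendepa" → 10 new (b, e, l, v, e, n, d, e, p, a)
  "belvenpa" → prefix "belven" already present; 2 new (p, a)
  "devendesar" → prefix "deven" already present; 5 new (d, e, s, a, r)
  "devengalmi" → prefix "deven" already present; 5 new (g, a, l, m, i)
  "deventorsar" → prefix "deven" already present; 6 new (t, o, r, s, a, r)
  "belvenso" → prefix "belven" already present; 2 new (s, o)
Total nodes = 6 + 8 + 6 + 10 + 2 + 5 + 5 + 6 + 2 = 50

50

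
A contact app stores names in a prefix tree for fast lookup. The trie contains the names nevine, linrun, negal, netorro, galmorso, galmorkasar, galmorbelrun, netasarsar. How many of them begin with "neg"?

Walk to "neg"; the words in its subtree are exactly those with that prefix.
Words under "neg": negal
Count: 1

1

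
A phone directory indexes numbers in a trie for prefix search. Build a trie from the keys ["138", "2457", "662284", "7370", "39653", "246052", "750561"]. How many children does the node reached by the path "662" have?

Walk "662" from the root, arriving at one node.
Distinct next characters after "662": 2.
That node has 1 child edge.

1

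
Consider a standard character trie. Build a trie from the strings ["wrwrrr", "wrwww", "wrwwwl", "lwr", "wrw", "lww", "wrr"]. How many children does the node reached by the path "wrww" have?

1

The children of the "wrww" node are the distinct next characters among strings starting with "wrww".
Characters that immediately follow "wrww" among the stored strings: {w}.
That node has 1 child edge.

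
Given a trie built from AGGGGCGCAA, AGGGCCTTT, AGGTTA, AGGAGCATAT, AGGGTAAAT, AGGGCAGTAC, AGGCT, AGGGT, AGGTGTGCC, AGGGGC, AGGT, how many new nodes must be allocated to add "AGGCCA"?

"AGGC" is already a path in the trie; the remaining "CA" must be added.
New nodes needed: |"AGGCCA"| − 4 = 6 − 4 = 2.

2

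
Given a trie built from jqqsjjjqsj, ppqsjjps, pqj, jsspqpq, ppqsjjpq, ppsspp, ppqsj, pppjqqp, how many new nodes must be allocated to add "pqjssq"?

3

Walking "pqjssq" from the root, the first 3 characters ("pqj") follow existing edges; "s" is the first miss.
New nodes needed: |"pqjssq"| − 3 = 6 − 3 = 3.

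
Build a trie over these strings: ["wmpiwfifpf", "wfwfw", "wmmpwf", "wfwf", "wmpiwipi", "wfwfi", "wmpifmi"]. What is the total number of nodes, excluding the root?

25

Count nodes per top-level branch (shared prefixes stored once):
  'w'-branch (wfwf, wfwfi, wfwfw, wmmpwf, wmpifmi, wmpiwfifpf, wmpiwipi): 25 nodes
Sum: 25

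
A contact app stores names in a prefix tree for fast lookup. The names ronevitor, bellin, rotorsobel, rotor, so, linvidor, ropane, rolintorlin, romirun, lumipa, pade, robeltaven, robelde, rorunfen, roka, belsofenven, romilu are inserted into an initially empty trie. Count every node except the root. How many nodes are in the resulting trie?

Count nodes per top-level branch (shared prefixes stored once):
  'b'-branch (bellin, belsofenven): 14 nodes
  'l'-branch (linvidor, lumipa): 13 nodes
  'p'-branch (pade): 4 nodes
  'r'-branch (robelde, robeltaven, roka, rolintorlin, romilu, romirun, ronevitor, ropane, rorunfen, rotor, rotorsobel): 55 nodes
  's'-branch (so): 2 nodes
Sum: 88

88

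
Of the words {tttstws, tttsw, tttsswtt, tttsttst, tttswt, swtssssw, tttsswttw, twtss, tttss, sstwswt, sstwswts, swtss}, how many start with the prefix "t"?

Walk to "t"; the words in its subtree are exactly those with that prefix.
Matches: "tttss", "tttsswtt", "tttsswttw", "tttsttst", "tttstws", "tttsw", "tttswt", "twtss"
Count: 8

8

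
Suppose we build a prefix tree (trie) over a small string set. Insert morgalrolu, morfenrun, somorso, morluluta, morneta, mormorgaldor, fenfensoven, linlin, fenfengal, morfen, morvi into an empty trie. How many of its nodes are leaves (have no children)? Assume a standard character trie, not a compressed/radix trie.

10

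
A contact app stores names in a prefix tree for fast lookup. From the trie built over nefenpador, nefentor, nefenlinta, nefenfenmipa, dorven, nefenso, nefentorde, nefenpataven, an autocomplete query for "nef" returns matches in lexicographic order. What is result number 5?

Filter for "nef…" and sort: "nefenfenmipa", "nefenlinta", "nefenpador", "nefenpataven", "nefenso", "nefentor", "nefentorde"
Position 5: nefenso

nefenso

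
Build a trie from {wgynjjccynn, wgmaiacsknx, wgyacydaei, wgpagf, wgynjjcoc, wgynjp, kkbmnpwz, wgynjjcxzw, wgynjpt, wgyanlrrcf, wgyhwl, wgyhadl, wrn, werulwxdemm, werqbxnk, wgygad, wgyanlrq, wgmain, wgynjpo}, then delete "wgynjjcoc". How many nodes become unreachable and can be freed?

2

Walk "wgynjjcoc" from the leaf back toward the root, removing each node that no remaining word uses.
The suffix "oc" (2 nodes) is used only by "wgynjjcoc"; the node for "wgynjjc" still has the child "c", so pruning stops there.
Nodes removed: 2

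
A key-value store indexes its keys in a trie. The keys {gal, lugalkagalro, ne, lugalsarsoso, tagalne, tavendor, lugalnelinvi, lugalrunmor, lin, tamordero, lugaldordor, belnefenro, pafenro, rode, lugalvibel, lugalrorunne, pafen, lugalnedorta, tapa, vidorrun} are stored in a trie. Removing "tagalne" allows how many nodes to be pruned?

5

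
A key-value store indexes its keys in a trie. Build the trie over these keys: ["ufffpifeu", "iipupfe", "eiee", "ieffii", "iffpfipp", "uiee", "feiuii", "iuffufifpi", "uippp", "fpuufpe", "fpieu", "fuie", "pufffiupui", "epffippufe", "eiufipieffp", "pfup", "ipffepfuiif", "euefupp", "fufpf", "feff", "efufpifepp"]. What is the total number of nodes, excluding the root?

Insert word by word; a character creates a node only if that edge doesn't already exist:
  "ufffpifeu" → 9 new (u, f, f, f, p, i, f, e, u)
  "iipupfe" → 7 new (i, i, p, u, p, f, e)
  "eiee" → 4 new (e, i, e, e)
  "ieffii" → prefix "i" already present; 5 new (e, f, f, i, i)
  "iffpfipp" → prefix "i" already present; 7 new (f, f, p, f, i, p, p)
  "uiee" → prefix "u" already present; 3 new (i, e, e)
  "feiuii" → 6 new (f, e, i, u, i, i)
  "iuffufifpi" → prefix "i" already present; 9 new (u, f, f, u, f, i, f, p, i)
  "uippp" → prefix "ui" already present; 3 new (p, p, p)
  "fpuufpe" → prefix "f" already present; 6 new (p, u, u, f, p, e)
  "fpieu" → prefix "fp" already present; 3 new (i, e, u)
  "fuie" → prefix "f" already present; 3 new (u, i, e)
  "pufffiupui" → 10 new (p, u, f, f, f, i, u, p, u, i)
  "epffippufe" → prefix "e" already present; 9 new (p, f, f, i, p, p, u, f, e)
  "eiufipieffp" → prefix "ei" already present; 9 new (u, f, i, p, i, e, f, f, p)
  "pfup" → prefix "p" already present; 3 new (f, u, p)
  "ipffepfuiif" → prefix "i" already present; 10 new (p, f, f, e, p, f, u, i, i, f)
  "euefupp" → prefix "e" already present; 6 new (u, e, f, u, p, p)
  "fufpf" → prefix "fu" already present; 3 new (f, p, f)
  "feff" → prefix "fe" already present; 2 new (f, f)
  "efufpifepp" → prefix "e" already present; 9 new (f, u, f, p, i, f, e, p, p)
Total nodes = 9 + 7 + 4 + 5 + 7 + 3 + 6 + 9 + 3 + 6 + 3 + 3 + 10 + 9 + 9 + 3 + 10 + 6 + 3 + 2 + 9 = 126

126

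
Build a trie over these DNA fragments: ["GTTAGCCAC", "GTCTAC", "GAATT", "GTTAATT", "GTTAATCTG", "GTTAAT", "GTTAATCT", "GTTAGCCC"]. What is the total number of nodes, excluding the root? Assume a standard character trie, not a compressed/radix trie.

Count nodes per top-level branch (shared prefixes stored once):
  'G'-branch (GAATT, GTCTAC, GTTAAT, GTTAATCT, GTTAATCTG, GTTAATT, GTTAGCCAC, GTTAGCCC): 24 nodes
Sum: 24

24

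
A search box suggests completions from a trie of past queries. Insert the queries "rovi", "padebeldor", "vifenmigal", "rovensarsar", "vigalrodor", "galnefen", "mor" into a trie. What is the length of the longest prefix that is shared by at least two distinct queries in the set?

The deepest shared node is where two words last agree before diverging.
"rovensarsar" and "rovi" agree on "rov" (3 characters) before diverging; nothing deeper is shared.
Longest shared-prefix length: 3

3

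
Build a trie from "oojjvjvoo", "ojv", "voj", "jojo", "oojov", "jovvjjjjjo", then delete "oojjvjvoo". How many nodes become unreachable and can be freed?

Walk "oojjvjvoo" from the leaf back toward the root, removing each node that no remaining word uses.
The suffix "jvjvoo" (6 nodes) is used only by "oojjvjvoo"; the node for "ooj" still has the child "o", so pruning stops there.
Nodes removed: 6

6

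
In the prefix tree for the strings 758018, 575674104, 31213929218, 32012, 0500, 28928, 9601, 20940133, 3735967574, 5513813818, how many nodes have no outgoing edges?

Leaves are exactly the stored words that no other stored word extends.
Those words: "0500", "20940133", "28928", "31213929218", "32012", "3735967574", "5513813818", "575674104", "758018", "9601"
Leaf count: 10

10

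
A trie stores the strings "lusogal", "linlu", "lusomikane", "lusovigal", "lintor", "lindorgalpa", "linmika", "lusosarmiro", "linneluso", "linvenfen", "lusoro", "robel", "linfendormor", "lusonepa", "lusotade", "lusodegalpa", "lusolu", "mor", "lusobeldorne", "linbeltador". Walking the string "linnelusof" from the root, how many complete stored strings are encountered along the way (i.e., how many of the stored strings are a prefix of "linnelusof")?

Walk "linnelusof" from the root; an end-of-word marker is hit whenever a stored word is a prefix of "linnelusof".
Prefixes of the query that are stored words: "linneluso"
Count: 1

1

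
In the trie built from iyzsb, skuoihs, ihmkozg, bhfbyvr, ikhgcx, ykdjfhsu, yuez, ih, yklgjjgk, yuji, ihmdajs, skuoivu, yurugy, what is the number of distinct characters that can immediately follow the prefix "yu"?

3

The children of the "yu" node are the distinct next characters among strings starting with "yu".
Distinct next characters after "yu": e, j, r.
That node has 3 child edges.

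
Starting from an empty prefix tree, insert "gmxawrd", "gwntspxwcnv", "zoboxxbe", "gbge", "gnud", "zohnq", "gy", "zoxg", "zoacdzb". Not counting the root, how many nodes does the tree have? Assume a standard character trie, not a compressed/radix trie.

Trace insertions, counting only characters that open a new branch:
  "gmxawrd" → 7 new (g, m, x, a, w, r, d)
  "gwntspxwcnv" → prefix "g" already present; 10 new (w, n, t, s, p, x, w, c, n, v)
  "zoboxxbe" → 8 new (z, o, b, o, x, x, b, e)
  "gbge" → prefix "g" already present; 3 new (b, g, e)
  "gnud" → prefix "g" already present; 3 new (n, u, d)
  "zohnq" → prefix "zo" already present; 3 new (h, n, q)
  "gy" → prefix "g" already present; 1 new (y)
  "zoxg" → prefix "zo" already present; 2 new (x, g)
  "zoacdzb" → prefix "zo" already present; 5 new (a, c, d, z, b)
Total nodes = 7 + 10 + 8 + 3 + 3 + 3 + 1 + 2 + 5 = 42

42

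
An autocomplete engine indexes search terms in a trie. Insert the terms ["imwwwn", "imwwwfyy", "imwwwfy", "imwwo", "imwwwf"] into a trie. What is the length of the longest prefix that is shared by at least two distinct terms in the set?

7

The deepest shared node is where two words last agree before diverging.
"imwwwfy" and "imwwwfyy" agree on "imwwwfy" (7 characters) before diverging; nothing deeper is shared.
Longest shared-prefix length: 7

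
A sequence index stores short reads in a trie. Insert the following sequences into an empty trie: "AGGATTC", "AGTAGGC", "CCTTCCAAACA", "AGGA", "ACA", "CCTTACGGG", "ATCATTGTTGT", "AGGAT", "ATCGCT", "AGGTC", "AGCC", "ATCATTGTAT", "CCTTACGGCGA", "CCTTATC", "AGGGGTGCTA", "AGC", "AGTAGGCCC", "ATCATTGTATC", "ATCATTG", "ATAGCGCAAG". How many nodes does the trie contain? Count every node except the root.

For each word, the new-node count is its length minus the longest prefix already in the trie:
  "AGGATTC" → 7 new (A, G, G, A, T, T, C)
  "AGTAGGC" → prefix "AG" already present; 5 new (T, A, G, G, C)
  "CCTTCCAAACA" → 11 new (C, C, T, T, C, C, A, A, A, C, A)
  "AGGA" → prefix "AGGA" already present; 0 new (none)
  "ACA" → prefix "A" already present; 2 new (C, A)
  "CCTTACGGG" → prefix "CCTT" already present; 5 new (A, C, G, G, G)
  "ATCATTGTTGT" → prefix "A" already present; 10 new (T, C, A, T, T, G, T, T, G, T)
  "AGGAT" → prefix "AGGAT" already present; 0 new (none)
  "ATCGCT" → prefix "ATC" already present; 3 new (G, C, T)
  "AGGTC" → prefix "AGG" already present; 2 new (T, C)
  "AGCC" → prefix "AG" already present; 2 new (C, C)
  "ATCATTGTAT" → prefix "ATCATTGT" already present; 2 new (A, T)
  "CCTTACGGCGA" → prefix "CCTTACGG" already present; 3 new (C, G, A)
  "CCTTATC" → prefix "CCTTA" already present; 2 new (T, C)
  "AGGGGTGCTA" → prefix "AGG" already present; 7 new (G, G, T, G, C, T, A)
  "AGC" → prefix "AGC" already present; 0 new (none)
  "AGTAGGCCC" → prefix "AGTAGGC" already present; 2 new (C, C)
  "ATCATTGTATC" → prefix "ATCATTGTAT" already present; 1 new (C)
  "ATCATTG" → prefix "ATCATTG" already present; 0 new (none)
  "ATAGCGCAAG" → prefix "AT" already present; 8 new (A, G, C, G, C, A, A, G)
Total nodes = 7 + 5 + 11 + 0 + 2 + 5 + 10 + 0 + 3 + 2 + 2 + 2 + 3 + 2 + 7 + 0 + 2 + 1 + 0 + 8 = 72

72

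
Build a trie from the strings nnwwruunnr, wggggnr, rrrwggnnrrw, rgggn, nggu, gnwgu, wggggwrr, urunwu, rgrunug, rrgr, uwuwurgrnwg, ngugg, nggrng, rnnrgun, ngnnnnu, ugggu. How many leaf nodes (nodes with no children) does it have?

16

A leaf is a node with no children — equivalently, the end of a word that is not a proper prefix of any other stored word.
Those words: "gnwgu", "nggrng", "nggu", "ngnnnnu", "ngugg", "nnwwruunnr", "rgggn", "rgrunug", "rnnrgun", "rrgr", "rrrwggnnrrw", "ugggu", "urunwu", "uwuwurgrnwg", "wggggnr", "wggggwrr"
Leaf count: 16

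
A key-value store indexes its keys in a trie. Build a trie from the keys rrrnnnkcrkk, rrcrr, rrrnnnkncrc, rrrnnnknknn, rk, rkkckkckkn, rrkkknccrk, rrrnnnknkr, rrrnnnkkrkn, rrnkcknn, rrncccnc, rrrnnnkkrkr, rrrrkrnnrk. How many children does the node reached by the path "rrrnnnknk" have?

2

The children of the "rrrnnnknk" node are the distinct next characters among strings starting with "rrrnnnknk".
Characters that immediately follow "rrrnnnknk" among the stored strings: {n, r}.
That node has 2 child edges.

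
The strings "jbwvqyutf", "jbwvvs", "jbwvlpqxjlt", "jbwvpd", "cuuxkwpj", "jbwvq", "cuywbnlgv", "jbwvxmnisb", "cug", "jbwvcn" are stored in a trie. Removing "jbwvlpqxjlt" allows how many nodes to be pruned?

Walk "jbwvlpqxjlt" from the leaf back toward the root, removing each node that no remaining word uses.
The suffix "lpqxjlt" (7 nodes) is used only by "jbwvlpqxjlt"; the node for "jbwv" still has the child "q", so pruning stops there.
Nodes removed: 7

7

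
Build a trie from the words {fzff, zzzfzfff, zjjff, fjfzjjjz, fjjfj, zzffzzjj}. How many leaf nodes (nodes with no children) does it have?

Leaves are exactly the stored words that no other stored word extends.
Those words: "fjfzjjjz", "fjjfj", "fzff", "zjjff", "zzffzzjj", "zzzfzfff"
Leaf count: 6

6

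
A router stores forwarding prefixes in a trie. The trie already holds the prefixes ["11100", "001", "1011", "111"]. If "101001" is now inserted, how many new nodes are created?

The longest prefix of "101001" already in the trie is "101" (length 3).
So 6 − 3 = 3 new nodes.

3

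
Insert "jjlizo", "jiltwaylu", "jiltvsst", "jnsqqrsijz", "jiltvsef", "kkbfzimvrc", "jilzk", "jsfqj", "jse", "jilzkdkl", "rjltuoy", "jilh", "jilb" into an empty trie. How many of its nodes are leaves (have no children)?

Leaves are exactly the stored words that no other stored word extends.
Those words: "jilb", "jilh", "jiltvsef", "jiltvsst", "jiltwaylu", "jilzkdkl", "jjlizo", "jnsqqrsijz", "jse", "jsfqj", "kkbfzimvrc", "rjltuoy"
Leaf count: 12

12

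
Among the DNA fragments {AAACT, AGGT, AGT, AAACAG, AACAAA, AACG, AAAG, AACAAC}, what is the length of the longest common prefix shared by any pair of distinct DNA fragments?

5

Look for the deepest trie node that still has at least two words in its subtree.
"AACAAA" and "AACAAC" agree on "AACAA" (5 characters) before diverging; nothing deeper is shared.
Longest shared-prefix length: 5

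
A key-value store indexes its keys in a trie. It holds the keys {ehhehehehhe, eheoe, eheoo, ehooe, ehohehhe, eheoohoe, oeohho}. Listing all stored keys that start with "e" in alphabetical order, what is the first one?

Words with prefix "e", in lexicographic order: "eheoe", "eheoo", "eheoohoe", "ehhehehehhe", "ehohehhe", "ehooe"
Position 1: eheoe

eheoe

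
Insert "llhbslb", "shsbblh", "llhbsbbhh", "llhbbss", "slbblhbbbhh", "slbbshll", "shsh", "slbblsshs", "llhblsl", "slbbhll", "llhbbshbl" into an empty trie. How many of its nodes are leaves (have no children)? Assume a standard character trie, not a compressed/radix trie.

11

A leaf is a node with no children — equivalently, the end of a word that is not a proper prefix of any other stored word.
Those words: "llhbbshbl", "llhbbss", "llhblsl", "llhbsbbhh", "llhbslb", "shsbblh", "shsh", "slbbhll", "slbblhbbbhh", "slbblsshs", "slbbshll"
Leaf count: 11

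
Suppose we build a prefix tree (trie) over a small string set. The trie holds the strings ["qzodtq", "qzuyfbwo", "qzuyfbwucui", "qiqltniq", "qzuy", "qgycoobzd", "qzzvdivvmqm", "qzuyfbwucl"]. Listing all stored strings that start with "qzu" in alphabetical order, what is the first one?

qzuy

DFS of the "qzu" subtree visits, in order: "qzuy", "qzuyfbwo", "qzuyfbwucl", "qzuyfbwucui"
Position 1: qzuy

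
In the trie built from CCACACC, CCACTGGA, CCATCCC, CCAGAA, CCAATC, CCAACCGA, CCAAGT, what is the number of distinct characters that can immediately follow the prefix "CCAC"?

2

The children of the "CCAC" node are the distinct next characters among strings starting with "CCAC".
Distinct next characters after "CCAC": A, T.
That node has 2 child edges.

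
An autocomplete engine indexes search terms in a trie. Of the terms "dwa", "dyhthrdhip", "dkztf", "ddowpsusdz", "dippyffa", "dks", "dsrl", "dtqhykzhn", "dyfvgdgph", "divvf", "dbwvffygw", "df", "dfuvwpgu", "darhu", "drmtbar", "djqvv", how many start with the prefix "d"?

16

Traverse to the node for "d", then collect every word in that subtree.
Words under "d": darhu, dbwvffygw, ddowpsusdz, df, dfuvwpgu, dippyffa, divvf, djqvv, dks, dkztf, drmtbar, dsrl, dtqhykzhn, dwa, dyfvgdgph, dyhthrdhip
Count: 16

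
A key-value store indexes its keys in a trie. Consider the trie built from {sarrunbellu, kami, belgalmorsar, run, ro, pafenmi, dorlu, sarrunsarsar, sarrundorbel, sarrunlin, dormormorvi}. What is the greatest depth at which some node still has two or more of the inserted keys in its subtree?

6

Look for the deepest trie node that still has at least two words in its subtree.
e.g. "sarrunbellu" and "sarrundorbel" share the prefix "sarrun" of length 6; no pair shares a longer one.
Longest shared-prefix length: 6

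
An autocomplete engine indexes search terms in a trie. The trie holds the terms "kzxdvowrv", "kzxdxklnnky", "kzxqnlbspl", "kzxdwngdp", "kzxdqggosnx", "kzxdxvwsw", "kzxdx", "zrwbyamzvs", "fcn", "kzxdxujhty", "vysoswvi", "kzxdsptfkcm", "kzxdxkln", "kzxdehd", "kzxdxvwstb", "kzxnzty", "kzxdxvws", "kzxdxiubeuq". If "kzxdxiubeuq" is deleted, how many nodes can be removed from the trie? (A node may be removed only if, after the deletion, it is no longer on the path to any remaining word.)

6

After clearing the end-marker at "kzxdxiubeuq", prune upward until reaching a node still needed by another word.
The suffix "iubeuq" (6 nodes) is used only by "kzxdxiubeuq"; the node for "kzxdx" still has the child "k", so pruning stops there.
Nodes removed: 6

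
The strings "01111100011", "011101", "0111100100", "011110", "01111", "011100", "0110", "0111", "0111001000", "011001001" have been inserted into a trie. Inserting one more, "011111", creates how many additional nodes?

0

"011111" is already a full path in the trie; only an end-marker is added.
No new nodes are needed: 0.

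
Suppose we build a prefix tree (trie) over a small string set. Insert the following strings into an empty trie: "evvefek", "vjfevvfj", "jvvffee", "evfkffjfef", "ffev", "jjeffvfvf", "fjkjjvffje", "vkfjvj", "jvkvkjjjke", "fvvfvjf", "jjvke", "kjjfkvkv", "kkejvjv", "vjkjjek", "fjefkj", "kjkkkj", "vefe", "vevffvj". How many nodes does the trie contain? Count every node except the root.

For each word, the new-node count is its length minus the longest prefix already in the trie:
  "evvefek" → 7 new (e, v, v, e, f, e, k)
  "vjfevvfj" → 8 new (v, j, f, e, v, v, f, j)
  "jvvffee" → 7 new (j, v, v, f, f, e, e)
  "evfkffjfef" → prefix "ev" already present; 8 new (f, k, f, f, j, f, e, f)
  "ffev" → 4 new (f, f, e, v)
  "jjeffvfvf" → prefix "j" already present; 8 new (j, e, f, f, v, f, v, f)
  "fjkjjvffje" → prefix "f" already present; 9 new (j, k, j, j, v, f, f, j, e)
  "vkfjvj" → prefix "v" already present; 5 new (k, f, j, v, j)
  "jvkvkjjjke" → prefix "jv" already present; 8 new (k, v, k, j, j, j, k, e)
  "fvvfvjf" → prefix "f" already present; 6 new (v, v, f, v, j, f)
  "jjvke" → prefix "jj" already present; 3 new (v, k, e)
  "kjjfkvkv" → 8 new (k, j, j, f, k, v, k, v)
  "kkejvjv" → prefix "k" already present; 6 new (k, e, j, v, j, v)
  "vjkjjek" → prefix "vj" already present; 5 new (k, j, j, e, k)
  "fjefkj" → prefix "fj" already present; 4 new (e, f, k, j)
  "kjkkkj" → prefix "kj" already present; 4 new (k, k, k, j)
  "vefe" → prefix "v" already present; 3 new (e, f, e)
  "vevffvj" → prefix "ve" already present; 5 new (v, f, f, v, j)
Total nodes = 7 + 8 + 7 + 8 + 4 + 8 + 9 + 5 + 8 + 6 + 3 + 8 + 6 + 5 + 4 + 4 + 3 + 5 = 108

108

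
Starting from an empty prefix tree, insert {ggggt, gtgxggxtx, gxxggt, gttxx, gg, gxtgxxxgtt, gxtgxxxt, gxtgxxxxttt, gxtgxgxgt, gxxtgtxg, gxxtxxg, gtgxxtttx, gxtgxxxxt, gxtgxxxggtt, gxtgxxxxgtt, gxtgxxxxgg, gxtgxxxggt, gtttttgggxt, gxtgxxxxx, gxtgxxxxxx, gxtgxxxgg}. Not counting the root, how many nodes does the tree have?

68

For each word, the new-node count is its length minus the longest prefix already in the trie:
  "ggggt" → 5 new (g, g, g, g, t)
  "gtgxggxtx" → prefix "g" already present; 8 new (t, g, x, g, g, x, t, x)
  "gxxggt" → prefix "g" already present; 5 new (x, x, g, g, t)
  "gttxx" → prefix "gt" already present; 3 new (t, x, x)
  "gg" → prefix "gg" already present; 0 new (none)
  "gxtgxxxgtt" → prefix "gx" already present; 8 new (t, g, x, x, x, g, t, t)
  "gxtgxxxt" → prefix "gxtgxxx" already present; 1 new (t)
  "gxtgxxxxttt" → prefix "gxtgxxx" already present; 4 new (x, t, t, t)
  "gxtgxgxgt" → prefix "gxtgx" already present; 4 new (g, x, g, t)
  "gxxtgtxg" → prefix "gxx" already present; 5 new (t, g, t, x, g)
  "gxxtxxg" → prefix "gxxt" already present; 3 new (x, x, g)
  "gtgxxtttx" → prefix "gtgx" already present; 5 new (x, t, t, t, x)
  "gxtgxxxxt" → prefix "gxtgxxxxt" already present; 0 new (none)
  "gxtgxxxggtt" → prefix "gxtgxxxg" already present; 3 new (g, t, t)
  "gxtgxxxxgtt" → prefix "gxtgxxxx" already present; 3 new (g, t, t)
  "gxtgxxxxgg" → prefix "gxtgxxxxg" already present; 1 new (g)
  "gxtgxxxggt" → prefix "gxtgxxxggt" already present; 0 new (none)
  "gtttttgggxt" → prefix "gtt" already present; 8 new (t, t, t, g, g, g, x, t)
  "gxtgxxxxx" → prefix "gxtgxxxx" already present; 1 new (x)
  "gxtgxxxxxx" → prefix "gxtgxxxxx" already present; 1 new (x)
  "gxtgxxxgg" → prefix "gxtgxxxgg" already present; 0 new (none)
Total nodes = 5 + 8 + 5 + 3 + 0 + 8 + 1 + 4 + 4 + 5 + 3 + 5 + 0 + 3 + 3 + 1 + 0 + 8 + 1 + 1 + 0 = 68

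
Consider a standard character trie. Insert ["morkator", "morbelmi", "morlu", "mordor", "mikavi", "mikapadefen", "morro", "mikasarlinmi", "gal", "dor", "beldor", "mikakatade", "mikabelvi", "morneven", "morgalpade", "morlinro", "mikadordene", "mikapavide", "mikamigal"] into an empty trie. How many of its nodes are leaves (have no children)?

Leaves are exactly the stored words that no other stored word extends.
Those words: "beldor", "dor", "gal", "mikabelvi", "mikadordene", "mikakatade", "mikamigal", "mikapadefen", "mikapavide", "mikasarlinmi", "mikavi", "morbelmi", "mordor", "morgalpade", "morkator", "morlinro", "morlu", "morneven", "morro"
Leaf count: 19

19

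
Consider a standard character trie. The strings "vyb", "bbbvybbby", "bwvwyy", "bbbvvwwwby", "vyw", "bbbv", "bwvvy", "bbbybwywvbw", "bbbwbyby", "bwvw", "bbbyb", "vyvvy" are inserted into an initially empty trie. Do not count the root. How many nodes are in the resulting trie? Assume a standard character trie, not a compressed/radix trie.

Insert word by word; a character creates a node only if that edge doesn't already exist:
  "vyb" → 3 new (v, y, b)
  "bbbvybbby" → 9 new (b, b, b, v, y, b, b, b, y)
  "bwvwyy" → prefix "b" already present; 5 new (w, v, w, y, y)
  "bbbvvwwwby" → prefix "bbbv" already present; 6 new (v, w, w, w, b, y)
  "vyw" → prefix "vy" already present; 1 new (w)
  "bbbv" → prefix "bbbv" already present; 0 new (none)
  "bwvvy" → prefix "bwv" already present; 2 new (v, y)
  "bbbybwywvbw" → prefix "bbb" already present; 8 new (y, b, w, y, w, v, b, w)
  "bbbwbyby" → prefix "bbb" already present; 5 new (w, b, y, b, y)
  "bwvw" → prefix "bwvw" already present; 0 new (none)
  "bbbyb" → prefix "bbbyb" already present; 0 new (none)
  "vyvvy" → prefix "vy" already present; 3 new (v, v, y)
Total nodes = 3 + 9 + 5 + 6 + 1 + 0 + 2 + 8 + 5 + 0 + 0 + 3 = 42

42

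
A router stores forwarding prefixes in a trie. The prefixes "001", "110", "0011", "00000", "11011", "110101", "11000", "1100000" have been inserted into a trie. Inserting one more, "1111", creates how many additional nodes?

Walking "1111" from the root, the first 2 characters ("11") follow existing edges; "1" is the first miss.
New nodes needed: |"1111"| − 2 = 4 − 2 = 2.

2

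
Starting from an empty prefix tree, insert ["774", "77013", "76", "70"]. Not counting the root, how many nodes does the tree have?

Count nodes per top-level branch (shared prefixes stored once):
  '7'-branch (70, 76, 77013, 774): 8 nodes
Sum: 8

8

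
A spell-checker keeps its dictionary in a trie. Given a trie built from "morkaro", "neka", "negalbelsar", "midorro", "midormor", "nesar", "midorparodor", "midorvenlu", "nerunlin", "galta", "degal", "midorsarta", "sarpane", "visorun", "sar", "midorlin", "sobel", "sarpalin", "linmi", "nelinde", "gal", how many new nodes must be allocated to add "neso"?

1

"nes" is already a path in the trie; the remaining "o" must be added.
So 4 − 3 = 1 new nodes.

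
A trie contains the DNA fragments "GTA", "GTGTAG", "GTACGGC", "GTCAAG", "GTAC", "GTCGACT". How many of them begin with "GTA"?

Traverse to the node for "GTA", then collect every word in that subtree.
Matches: "GTA", "GTAC", "GTACGGC"
Count: 3

3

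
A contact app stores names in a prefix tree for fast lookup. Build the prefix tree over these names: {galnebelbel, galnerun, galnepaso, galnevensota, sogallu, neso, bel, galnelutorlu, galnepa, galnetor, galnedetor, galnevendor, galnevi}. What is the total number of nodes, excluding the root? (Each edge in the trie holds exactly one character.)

For each word, the new-node count is its length minus the longest prefix already in the trie:
  "galnebelbel" → 11 new (g, a, l, n, e, b, e, l, b, e, l)
  "galnerun" → prefix "galne" already present; 3 new (r, u, n)
  "galnepaso" → prefix "galne" already present; 4 new (p, a, s, o)
  "galnevensota" → prefix "galne" already present; 7 new (v, e, n, s, o, t, a)
  "sogallu" → 7 new (s, o, g, a, l, l, u)
  "neso" → 4 new (n, e, s, o)
  "bel" → 3 new (b, e, l)
  "galnelutorlu" → prefix "galne" already present; 7 new (l, u, t, o, r, l, u)
  "galnepa" → prefix "galnepa" already present; 0 new (none)
  "galnetor" → prefix "galne" already present; 3 new (t, o, r)
  "galnedetor" → prefix "galne" already present; 5 new (d, e, t, o, r)
  "galnevendor" → prefix "galneven" already present; 3 new (d, o, r)
  "galnevi" → prefix "galnev" already present; 1 new (i)
Total nodes = 11 + 3 + 4 + 7 + 7 + 4 + 3 + 7 + 0 + 3 + 5 + 3 + 1 = 58

58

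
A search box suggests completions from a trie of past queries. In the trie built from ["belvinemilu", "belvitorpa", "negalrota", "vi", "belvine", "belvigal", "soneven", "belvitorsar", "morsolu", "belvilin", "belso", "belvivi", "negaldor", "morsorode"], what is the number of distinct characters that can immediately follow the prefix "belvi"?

The children of the "belvi" node are the distinct next characters among strings starting with "belvi".
Characters that immediately follow "belvi" among the stored strings: {g, l, n, t, v}.
That node has 5 child edges.

5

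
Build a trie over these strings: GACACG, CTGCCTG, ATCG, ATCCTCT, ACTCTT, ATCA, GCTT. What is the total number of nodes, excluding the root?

30

Count nodes per top-level branch (shared prefixes stored once):
  'A'-branch (ACTCTT, ATCA, ATCCTCT, ATCG): 14 nodes
  'C'-branch (CTGCCTG): 7 nodes
  'G'-branch (GACACG, GCTT): 9 nodes
Sum: 30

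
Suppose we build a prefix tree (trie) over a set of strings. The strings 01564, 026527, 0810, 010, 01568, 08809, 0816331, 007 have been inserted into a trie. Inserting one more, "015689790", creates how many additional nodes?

4

"01568" is already a path in the trie; the remaining "9790" must be added.
Each of the 4 remaining characters creates one node.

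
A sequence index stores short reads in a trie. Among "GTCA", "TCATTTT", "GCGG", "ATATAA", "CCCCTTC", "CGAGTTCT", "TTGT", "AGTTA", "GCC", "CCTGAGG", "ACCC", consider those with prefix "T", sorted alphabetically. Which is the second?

TTGT

Words with prefix "T", in lexicographic order: "TCATTTT", "TTGT"
The 2nd is TTGT.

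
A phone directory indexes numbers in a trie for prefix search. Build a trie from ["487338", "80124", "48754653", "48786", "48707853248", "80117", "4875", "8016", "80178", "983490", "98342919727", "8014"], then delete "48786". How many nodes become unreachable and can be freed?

2

After clearing the end-marker at "48786", prune upward until reaching a node still needed by another word.
The suffix "86" (2 nodes) is used only by "48786"; the node for "487" still has the child "3", so pruning stops there.
Nodes removed: 2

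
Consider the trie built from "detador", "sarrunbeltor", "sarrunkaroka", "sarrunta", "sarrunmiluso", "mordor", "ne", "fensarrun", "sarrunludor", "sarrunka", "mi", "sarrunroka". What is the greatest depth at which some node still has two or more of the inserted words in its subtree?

8

Look for the deepest trie node that still has at least two words in its subtree.
"sarrunka" and "sarrunkaroka" agree on "sarrunka" (8 characters) before diverging; nothing deeper is shared.
Longest shared-prefix length: 8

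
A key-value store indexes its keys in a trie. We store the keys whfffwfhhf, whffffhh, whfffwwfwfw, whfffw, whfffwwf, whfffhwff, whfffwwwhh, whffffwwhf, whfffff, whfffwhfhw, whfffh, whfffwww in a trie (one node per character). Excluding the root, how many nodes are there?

34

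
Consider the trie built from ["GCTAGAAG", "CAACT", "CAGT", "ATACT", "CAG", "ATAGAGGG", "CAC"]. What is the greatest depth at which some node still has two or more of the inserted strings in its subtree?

3

Look for the deepest trie node that still has at least two words in its subtree.
"ATACT" and "ATAGAGGG" agree on "ATA" (3 characters) before diverging; nothing deeper is shared.
Longest shared-prefix length: 3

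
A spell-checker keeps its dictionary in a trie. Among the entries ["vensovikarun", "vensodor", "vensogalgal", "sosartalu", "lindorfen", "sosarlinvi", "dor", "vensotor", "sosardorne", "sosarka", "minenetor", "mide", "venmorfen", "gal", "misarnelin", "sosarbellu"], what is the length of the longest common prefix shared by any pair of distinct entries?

5

Equivalently: take the maximum, over all pairs, of their longest common prefix length.
e.g. "sosarbellu" and "sosardorne" share the prefix "sosar" of length 5; no pair shares a longer one.
Longest shared-prefix length: 5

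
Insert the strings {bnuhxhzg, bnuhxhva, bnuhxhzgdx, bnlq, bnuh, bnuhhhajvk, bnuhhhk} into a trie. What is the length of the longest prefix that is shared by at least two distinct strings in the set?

8

Equivalently: take the maximum, over all pairs, of their longest common prefix length.
e.g. "bnuhxhzg" and "bnuhxhzgdx" share the prefix "bnuhxhzg" of length 8; no pair shares a longer one.
Longest shared-prefix length: 8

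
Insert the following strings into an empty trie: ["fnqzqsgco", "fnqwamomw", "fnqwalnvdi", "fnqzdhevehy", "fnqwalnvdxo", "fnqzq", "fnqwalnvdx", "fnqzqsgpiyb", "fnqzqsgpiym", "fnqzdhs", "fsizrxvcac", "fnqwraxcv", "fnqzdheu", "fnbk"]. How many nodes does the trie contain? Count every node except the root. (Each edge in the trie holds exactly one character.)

Count nodes per top-level branch (shared prefixes stored once):
  'f'-branch (fnbk, fnqwalnvdi, fnqwalnvdx, fnqwalnvdxo, fnqwamomw, fnqwraxcv, fnqzdheu, fnqzdhevehy, fnqzdhs, fnqzq, fnqzqsgco, fnqzqsgpiyb, fnqzqsgpiym, fsizrxvcac): 52 nodes
Sum: 52

52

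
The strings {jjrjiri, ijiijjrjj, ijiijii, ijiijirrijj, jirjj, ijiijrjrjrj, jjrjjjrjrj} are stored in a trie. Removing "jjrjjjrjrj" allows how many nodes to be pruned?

6

A node on "jjrjjjrjrj"'s path can go only if nothing else ends at it or branches off below it.
The suffix "jjrjrj" (6 nodes) is used only by "jjrjjjrjrj"; the node for "jjrj" still has the child "i", so pruning stops there.
Nodes removed: 6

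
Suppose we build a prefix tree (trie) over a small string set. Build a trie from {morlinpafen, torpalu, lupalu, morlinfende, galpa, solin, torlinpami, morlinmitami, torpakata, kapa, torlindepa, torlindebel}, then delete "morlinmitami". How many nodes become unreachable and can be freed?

6

After clearing the end-marker at "morlinmitami", prune upward until reaching a node still needed by another word.
The suffix "mitami" (6 nodes) is used only by "morlinmitami"; the node for "morlin" still has the child "p", so pruning stops there.
Nodes removed: 6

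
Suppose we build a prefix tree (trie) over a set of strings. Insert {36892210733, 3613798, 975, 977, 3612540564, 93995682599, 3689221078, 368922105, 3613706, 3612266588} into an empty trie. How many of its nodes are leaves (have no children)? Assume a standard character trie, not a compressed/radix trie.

10

A leaf is a node with no children — equivalently, the end of a word that is not a proper prefix of any other stored word.
Those words: "3612266588", "3612540564", "3613706", "3613798", "368922105", "36892210733", "3689221078", "93995682599", "975", "977"
Leaf count: 10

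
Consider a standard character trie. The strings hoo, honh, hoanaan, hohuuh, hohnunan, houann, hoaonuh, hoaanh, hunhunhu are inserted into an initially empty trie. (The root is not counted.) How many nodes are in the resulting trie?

Count nodes per top-level branch (shared prefixes stored once):
  'h'-branch (hoaanh, hoanaan, hoaonuh, hohnunan, hohuuh, honh, hoo, houann, hunhunhu): 37 nodes
Sum: 37

37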